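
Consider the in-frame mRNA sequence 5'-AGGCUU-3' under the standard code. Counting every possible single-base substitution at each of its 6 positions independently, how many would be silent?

Codon 1 (AGG, Arg): 2 synonymous substitutions.
Codon 2 (CUU, Leu): 3 synonymous substitutions.
Total: 2 + 3 = 5.

5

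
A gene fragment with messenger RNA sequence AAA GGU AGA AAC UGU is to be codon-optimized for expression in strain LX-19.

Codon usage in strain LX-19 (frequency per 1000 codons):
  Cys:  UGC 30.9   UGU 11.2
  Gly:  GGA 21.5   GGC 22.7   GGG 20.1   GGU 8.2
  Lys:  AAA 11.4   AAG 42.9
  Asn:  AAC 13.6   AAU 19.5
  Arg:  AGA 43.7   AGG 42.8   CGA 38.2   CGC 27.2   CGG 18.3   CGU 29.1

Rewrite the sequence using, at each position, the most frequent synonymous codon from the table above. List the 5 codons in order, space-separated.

Codon 1 (Lys): best is AAG at 42.9.
Codon 2 (Gly): best is GGC at 22.7.
Codon 3 (Arg): best is AGA at 43.7.
Codon 4 (Asn): best is AAU at 19.5.
Codon 5 (Cys): best is UGC at 30.9.

AAG GGC AGA AAU UGC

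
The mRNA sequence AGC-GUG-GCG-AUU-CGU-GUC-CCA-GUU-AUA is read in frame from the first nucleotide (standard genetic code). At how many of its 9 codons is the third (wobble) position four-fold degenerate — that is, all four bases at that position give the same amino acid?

Codon 1 AGC (Ser): third position 2-fold.
Codon 2 GUG (Val): third position 4-fold.
Codon 3 GCG (Ala): third position 4-fold.
Codon 4 AUU (Ile): third position 3-fold.
Codon 5 CGU (Arg): third position 4-fold.
Codon 6 GUC (Val): third position 4-fold.
Codon 7 CCA (Pro): third position 4-fold.
Codon 8 GUU (Val): third position 4-fold.
Codon 9 AUA (Ile): third position 3-fold.
Four-fold degenerate third positions: 6.

6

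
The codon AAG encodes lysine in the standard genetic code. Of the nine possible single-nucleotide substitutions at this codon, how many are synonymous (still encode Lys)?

1

Position 1: none → 0 synonymous.
Position 2: none → 0 synonymous.
Position 3: AAA → 1 synonymous.
Total: 0 + 0 + 1 = 1.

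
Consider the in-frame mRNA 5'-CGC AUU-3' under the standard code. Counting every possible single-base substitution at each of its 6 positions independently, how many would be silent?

5

Codon 1 (CGC, Arg): 3 synonymous substitutions.
Codon 2 (AUU, Ile): 2 synonymous substitutions.
Total: 3 + 2 = 5.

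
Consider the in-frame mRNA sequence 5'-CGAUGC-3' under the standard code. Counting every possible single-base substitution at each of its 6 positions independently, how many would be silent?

Codon 1 (CGA, Arg): 4 synonymous substitutions.
Codon 2 (UGC, Cys): 1 synonymous substitution.
Total: 4 + 1 = 5.

5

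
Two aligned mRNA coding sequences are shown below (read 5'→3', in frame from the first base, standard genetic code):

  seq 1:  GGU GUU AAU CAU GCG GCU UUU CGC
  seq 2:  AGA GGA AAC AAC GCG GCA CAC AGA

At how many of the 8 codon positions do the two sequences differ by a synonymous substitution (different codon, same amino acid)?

Codon 1: GGU Gly / AGA Arg — nonsynonymous.
Codon 2: GUU Val / GGA Gly — nonsynonymous.
Codon 3: AAU Asn / AAC Asn — synonymous.
Codon 4: CAU His / AAC Asn — nonsynonymous.
Codon 5: GCG Ala / GCG Ala — identical.
Codon 6: GCU Ala / GCA Ala — synonymous.
Codon 7: UUU Phe / CAC His — nonsynonymous.
Codon 8: CGC Arg / AGA Arg — synonymous.
Synonymous differences: 3.

3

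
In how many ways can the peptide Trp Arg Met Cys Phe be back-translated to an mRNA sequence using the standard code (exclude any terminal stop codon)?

24

Trp: 1 codon.
Arg: 6 codons.
Met: 1 codon.
Cys: 2 codons.
Phe: 2 codons.
1 × 6 × 1 × 2 × 2 = 24.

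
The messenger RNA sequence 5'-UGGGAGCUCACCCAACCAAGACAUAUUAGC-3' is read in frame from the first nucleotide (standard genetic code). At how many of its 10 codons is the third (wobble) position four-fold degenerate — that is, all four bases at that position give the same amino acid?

3

Codon 1 UGG (Trp): third position 1-fold.
Codon 2 GAG (Glu): third position 2-fold.
Codon 3 CUC (Leu): third position 4-fold.
Codon 4 ACC (Thr): third position 4-fold.
Codon 5 CAA (Gln): third position 2-fold.
Codon 6 CCA (Pro): third position 4-fold.
Codon 7 AGA (Arg): third position 2-fold.
Codon 8 CAU (His): third position 2-fold.
Codon 9 AUU (Ile): third position 3-fold.
Codon 10 AGC (Ser): third position 2-fold.
Four-fold degenerate third positions: 3.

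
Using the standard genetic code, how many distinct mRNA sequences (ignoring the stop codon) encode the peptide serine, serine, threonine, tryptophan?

144

Ser: 6 codons.
Ser: 6 codons.
Thr: 4 codons.
Trp: 1 codon.
6 × 6 × 4 × 1 = 144.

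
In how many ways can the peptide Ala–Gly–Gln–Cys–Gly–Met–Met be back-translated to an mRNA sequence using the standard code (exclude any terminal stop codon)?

Ala: 4 codons.
Gly: 4 codons.
Gln: 2 codons.
Cys: 2 codons.
Gly: 4 codons.
Met: 1 codon.
Met: 1 codon.
4 × 4 × 2 × 2 × 4 × 1 × 1 = 256.

256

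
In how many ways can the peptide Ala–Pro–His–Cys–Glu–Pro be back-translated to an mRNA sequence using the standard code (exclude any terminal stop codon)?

Ala: 4 codons.
Pro: 4 codons.
His: 2 codons.
Cys: 2 codons.
Glu: 2 codons.
Pro: 4 codons.
4 × 4 × 2 × 2 × 2 × 4 = 512.

512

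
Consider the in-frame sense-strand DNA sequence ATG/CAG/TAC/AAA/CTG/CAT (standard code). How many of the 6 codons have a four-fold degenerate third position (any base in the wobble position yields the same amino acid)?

1

Codon 1 ATG (Met): third position 1-fold.
Codon 2 CAG (Gln): third position 2-fold.
Codon 3 TAC (Tyr): third position 2-fold.
Codon 4 AAA (Lys): third position 2-fold.
Codon 5 CTG (Leu): third position 4-fold.
Codon 6 CAT (His): third position 2-fold.
Four-fold degenerate third positions: 1.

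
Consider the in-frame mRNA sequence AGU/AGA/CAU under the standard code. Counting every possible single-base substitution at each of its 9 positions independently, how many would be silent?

4

Codon 1 (AGU, Ser): 1 synonymous substitution.
Codon 2 (AGA, Arg): 2 synonymous substitutions.
Codon 3 (CAU, His): 1 synonymous substitution.
Total: 1 + 2 + 1 = 4.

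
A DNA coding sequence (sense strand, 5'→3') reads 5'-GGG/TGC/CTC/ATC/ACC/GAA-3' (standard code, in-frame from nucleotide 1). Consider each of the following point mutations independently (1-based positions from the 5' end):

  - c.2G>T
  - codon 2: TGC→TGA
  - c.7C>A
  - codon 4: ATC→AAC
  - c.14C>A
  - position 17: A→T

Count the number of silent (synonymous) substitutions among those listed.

0

Codon 1: GGG (Gly) → GTG (Val) — missense.
Codon 2: TGC (Cys) → TGA (Stop) — nonsense.
Codon 3: CTC (Leu) → ATC (Ile) — missense.
Codon 4: ATC (Ile) → AAC (Asn) — missense.
Codon 5: ACC (Thr) → AAC (Asn) — missense.
Codon 6: GAA (Glu) → GTA (Val) — missense.
Synonymous: 0 of 6.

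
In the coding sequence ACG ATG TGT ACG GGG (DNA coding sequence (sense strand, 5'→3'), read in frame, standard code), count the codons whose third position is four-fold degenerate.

3

Codon 1 ACG (Thr): third position 4-fold.
Codon 2 ATG (Met): third position 1-fold.
Codon 3 TGT (Cys): third position 2-fold.
Codon 4 ACG (Thr): third position 4-fold.
Codon 5 GGG (Gly): third position 4-fold.
Four-fold degenerate third positions: 3.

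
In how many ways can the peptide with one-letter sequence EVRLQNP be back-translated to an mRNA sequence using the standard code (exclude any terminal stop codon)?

4608

Glu: 2 codons.
Val: 4 codons.
Arg: 6 codons.
Leu: 6 codons.
Gln: 2 codons.
Asn: 2 codons.
Pro: 4 codons.
2 × 4 × 6 × 6 × 2 × 2 × 4 = 4608.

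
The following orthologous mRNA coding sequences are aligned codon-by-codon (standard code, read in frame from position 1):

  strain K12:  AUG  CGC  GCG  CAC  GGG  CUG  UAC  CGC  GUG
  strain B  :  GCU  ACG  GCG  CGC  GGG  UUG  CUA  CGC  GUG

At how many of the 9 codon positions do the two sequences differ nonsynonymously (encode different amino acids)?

Codon 1: AUG Met / GCU Ala — nonsynonymous.
Codon 2: CGC Arg / ACG Thr — nonsynonymous.
Codon 3: GCG Ala / GCG Ala — identical.
Codon 4: CAC His / CGC Arg — nonsynonymous.
Codon 5: GGG Gly / GGG Gly — identical.
Codon 6: CUG Leu / UUG Leu — synonymous.
Codon 7: UAC Tyr / CUA Leu — nonsynonymous.
Codon 8: CGC Arg / CGC Arg — identical.
Codon 9: GUG Val / GUG Val — identical.
Nonsynonymous differences: 4.

4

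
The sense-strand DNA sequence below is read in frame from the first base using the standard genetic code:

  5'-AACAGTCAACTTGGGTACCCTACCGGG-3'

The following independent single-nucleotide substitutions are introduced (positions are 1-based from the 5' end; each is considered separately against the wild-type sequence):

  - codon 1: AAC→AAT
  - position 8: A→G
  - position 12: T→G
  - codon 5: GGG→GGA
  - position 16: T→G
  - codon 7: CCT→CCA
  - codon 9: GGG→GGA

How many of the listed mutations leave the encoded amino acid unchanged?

Codon 1: AAC (Asn) → AAT (Asn) — synonymous.
Codon 3: CAA (Gln) → CGA (Arg) — missense.
Codon 4: CTT (Leu) → CTG (Leu) — synonymous.
Codon 5: GGG (Gly) → GGA (Gly) — synonymous.
Codon 6: TAC (Tyr) → GAC (Asp) — missense.
Codon 7: CCT (Pro) → CCA (Pro) — synonymous.
Codon 9: GGG (Gly) → GGA (Gly) — synonymous.
Synonymous: 5 of 7.

5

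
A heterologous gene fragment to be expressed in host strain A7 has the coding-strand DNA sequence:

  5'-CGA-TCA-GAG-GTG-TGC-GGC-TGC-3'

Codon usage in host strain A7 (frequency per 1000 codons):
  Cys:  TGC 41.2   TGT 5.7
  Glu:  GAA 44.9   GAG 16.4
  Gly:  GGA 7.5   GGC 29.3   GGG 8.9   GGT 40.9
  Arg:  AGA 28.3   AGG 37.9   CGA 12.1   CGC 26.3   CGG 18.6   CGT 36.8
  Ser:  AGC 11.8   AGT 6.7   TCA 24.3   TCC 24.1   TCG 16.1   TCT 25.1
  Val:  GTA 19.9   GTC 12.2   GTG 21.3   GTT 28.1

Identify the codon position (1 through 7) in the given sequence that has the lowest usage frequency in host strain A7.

Codon 1 CGA (Arg): 12.1 per 1000.
Codon 2 TCA (Ser): 24.3 per 1000.
Codon 3 GAG (Glu): 16.4 per 1000.
Codon 4 GTG (Val): 21.3 per 1000.
Codon 5 TGC (Cys): 41.2 per 1000.
Codon 6 GGC (Gly): 29.3 per 1000.
Codon 7 TGC (Cys): 41.2 per 1000.
Lowest frequency is 12.1 at codon 1.

1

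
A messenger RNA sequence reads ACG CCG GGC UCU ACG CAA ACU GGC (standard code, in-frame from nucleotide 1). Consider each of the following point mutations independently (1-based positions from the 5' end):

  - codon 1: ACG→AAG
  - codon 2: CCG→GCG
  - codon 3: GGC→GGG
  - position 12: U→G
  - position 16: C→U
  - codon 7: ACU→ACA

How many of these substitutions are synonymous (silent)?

3

Codon 1: ACG (Thr) → AAG (Lys) — missense.
Codon 2: CCG (Pro) → GCG (Ala) — missense.
Codon 3: GGC (Gly) → GGG (Gly) — synonymous.
Codon 4: UCU (Ser) → UCG (Ser) — synonymous.
Codon 6: CAA (Gln) → UAA (Stop) — nonsense.
Codon 7: ACU (Thr) → ACA (Thr) — synonymous.
Synonymous: 3 of 6.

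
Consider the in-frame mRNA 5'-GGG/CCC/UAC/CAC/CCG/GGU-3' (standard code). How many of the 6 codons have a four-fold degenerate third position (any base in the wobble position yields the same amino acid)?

4

Codon 1 GGG (Gly): third position 4-fold.
Codon 2 CCC (Pro): third position 4-fold.
Codon 3 UAC (Tyr): third position 2-fold.
Codon 4 CAC (His): third position 2-fold.
Codon 5 CCG (Pro): third position 4-fold.
Codon 6 GGU (Gly): third position 4-fold.
Four-fold degenerate third positions: 4.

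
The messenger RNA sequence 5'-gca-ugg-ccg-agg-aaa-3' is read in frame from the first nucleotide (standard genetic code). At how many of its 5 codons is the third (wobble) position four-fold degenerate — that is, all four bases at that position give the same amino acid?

Codon 1 GCA (Ala): third position 4-fold.
Codon 2 UGG (Trp): third position 1-fold.
Codon 3 CCG (Pro): third position 4-fold.
Codon 4 AGG (Arg): third position 2-fold.
Codon 5 AAA (Lys): third position 2-fold.
Four-fold degenerate third positions: 2.

2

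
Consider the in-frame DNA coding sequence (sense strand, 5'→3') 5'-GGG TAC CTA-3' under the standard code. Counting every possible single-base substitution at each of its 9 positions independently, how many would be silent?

8

Codon 1 (GGG, Gly): 3 synonymous substitutions.
Codon 2 (TAC, Tyr): 1 synonymous substitution.
Codon 3 (CTA, Leu): 4 synonymous substitutions.
Total: 3 + 1 + 4 = 8.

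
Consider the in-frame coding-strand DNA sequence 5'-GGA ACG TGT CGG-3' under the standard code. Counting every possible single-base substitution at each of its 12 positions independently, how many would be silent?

Codon 1 (GGA, Gly): 3 synonymous substitutions.
Codon 2 (ACG, Thr): 3 synonymous substitutions.
Codon 3 (TGT, Cys): 1 synonymous substitution.
Codon 4 (CGG, Arg): 4 synonymous substitutions.
Total: 3 + 3 + 1 + 4 = 11.

11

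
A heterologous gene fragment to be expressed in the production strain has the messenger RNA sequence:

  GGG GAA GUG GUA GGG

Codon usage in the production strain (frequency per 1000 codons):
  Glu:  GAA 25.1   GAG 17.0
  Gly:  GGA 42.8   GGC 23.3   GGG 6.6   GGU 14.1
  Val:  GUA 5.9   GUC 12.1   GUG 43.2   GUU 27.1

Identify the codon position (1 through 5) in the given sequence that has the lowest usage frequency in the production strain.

Codon 1 GGG (Gly): 6.6 per 1000.
Codon 2 GAA (Glu): 25.1 per 1000.
Codon 3 GUG (Val): 43.2 per 1000.
Codon 4 GUA (Val): 5.9 per 1000.
Codon 5 GGG (Gly): 6.6 per 1000.
Lowest frequency is 5.9 at codon 4.

4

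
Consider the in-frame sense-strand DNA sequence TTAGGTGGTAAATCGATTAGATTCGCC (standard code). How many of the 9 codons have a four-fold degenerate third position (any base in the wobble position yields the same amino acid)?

4

Codon 1 TTA (Leu): third position 2-fold.
Codon 2 GGT (Gly): third position 4-fold.
Codon 3 GGT (Gly): third position 4-fold.
Codon 4 AAA (Lys): third position 2-fold.
Codon 5 TCG (Ser): third position 4-fold.
Codon 6 ATT (Ile): third position 3-fold.
Codon 7 AGA (Arg): third position 2-fold.
Codon 8 TTC (Phe): third position 2-fold.
Codon 9 GCC (Ala): third position 4-fold.
Four-fold degenerate third positions: 4.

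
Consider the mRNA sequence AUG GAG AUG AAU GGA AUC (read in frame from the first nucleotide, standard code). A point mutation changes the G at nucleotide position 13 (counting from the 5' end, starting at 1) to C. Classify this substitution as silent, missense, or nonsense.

missense

Position 13 falls in codon 5: GGA → Gly.
After the substitution the codon is CGA → Arg.
Gly ≠ Arg, so this is a missense mutation.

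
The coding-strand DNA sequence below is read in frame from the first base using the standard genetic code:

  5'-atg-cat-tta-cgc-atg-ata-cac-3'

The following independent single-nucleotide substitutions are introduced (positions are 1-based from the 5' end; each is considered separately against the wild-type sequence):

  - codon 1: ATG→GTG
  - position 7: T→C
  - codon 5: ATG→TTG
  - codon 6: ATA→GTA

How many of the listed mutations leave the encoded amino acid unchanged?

Codon 1: ATG (Met) → GTG (Val) — missense.
Codon 3: TTA (Leu) → CTA (Leu) — synonymous.
Codon 5: ATG (Met) → TTG (Leu) — missense.
Codon 6: ATA (Ile) → GTA (Val) — missense.
Synonymous: 1 of 4.

1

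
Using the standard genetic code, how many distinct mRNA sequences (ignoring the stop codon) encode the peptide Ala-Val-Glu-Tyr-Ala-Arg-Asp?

Ala: 4 codons.
Val: 4 codons.
Glu: 2 codons.
Tyr: 2 codons.
Ala: 4 codons.
Arg: 6 codons.
Asp: 2 codons.
4 × 4 × 2 × 2 × 4 × 6 × 2 = 3072.

3072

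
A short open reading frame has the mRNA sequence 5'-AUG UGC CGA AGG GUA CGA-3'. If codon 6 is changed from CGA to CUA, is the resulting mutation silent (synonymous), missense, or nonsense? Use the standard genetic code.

Position 17 falls in codon 6: CGA → Arg.
After the substitution the codon is CUA → Leu.
Arg ≠ Leu, so this is a missense mutation.

missense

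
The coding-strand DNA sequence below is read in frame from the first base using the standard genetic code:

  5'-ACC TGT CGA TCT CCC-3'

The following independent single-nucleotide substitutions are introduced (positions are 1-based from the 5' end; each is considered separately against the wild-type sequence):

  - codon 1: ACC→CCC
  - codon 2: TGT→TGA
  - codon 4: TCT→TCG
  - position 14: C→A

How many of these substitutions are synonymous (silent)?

Codon 1: ACC (Thr) → CCC (Pro) — missense.
Codon 2: TGT (Cys) → TGA (Stop) — nonsense.
Codon 4: TCT (Ser) → TCG (Ser) — synonymous.
Codon 5: CCC (Pro) → CAC (His) — missense.
Synonymous: 1 of 4.

1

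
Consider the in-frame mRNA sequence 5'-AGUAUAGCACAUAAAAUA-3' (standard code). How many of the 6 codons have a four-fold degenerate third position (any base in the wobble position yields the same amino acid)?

1

Codon 1 AGU (Ser): third position 2-fold.
Codon 2 AUA (Ile): third position 3-fold.
Codon 3 GCA (Ala): third position 4-fold.
Codon 4 CAU (His): third position 2-fold.
Codon 5 AAA (Lys): third position 2-fold.
Codon 6 AUA (Ile): third position 3-fold.
Four-fold degenerate third positions: 1.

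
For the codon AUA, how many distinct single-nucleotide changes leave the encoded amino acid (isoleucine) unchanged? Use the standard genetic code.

2

Position 1: none → 0 synonymous.
Position 2: none → 0 synonymous.
Position 3: AUU, AUC → 2 synonymous.
Total: 0 + 0 + 2 = 2.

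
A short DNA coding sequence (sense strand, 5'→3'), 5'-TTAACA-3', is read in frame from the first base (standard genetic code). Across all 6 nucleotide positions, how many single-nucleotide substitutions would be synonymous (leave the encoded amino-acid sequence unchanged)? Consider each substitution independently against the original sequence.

5

Codon 1 (TTA, Leu): 2 synonymous substitutions.
Codon 2 (ACA, Thr): 3 synonymous substitutions.
Total: 2 + 3 = 5.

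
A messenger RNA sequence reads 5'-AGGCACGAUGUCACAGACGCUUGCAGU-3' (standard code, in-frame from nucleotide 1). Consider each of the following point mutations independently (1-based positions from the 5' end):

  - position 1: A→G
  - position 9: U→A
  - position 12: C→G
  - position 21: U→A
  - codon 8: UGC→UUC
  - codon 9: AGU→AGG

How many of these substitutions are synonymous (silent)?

2

Codon 1: AGG (Arg) → GGG (Gly) — missense.
Codon 3: GAU (Asp) → GAA (Glu) — missense.
Codon 4: GUC (Val) → GUG (Val) — synonymous.
Codon 7: GCU (Ala) → GCA (Ala) — synonymous.
Codon 8: UGC (Cys) → UUC (Phe) — missense.
Codon 9: AGU (Ser) → AGG (Arg) — missense.
Synonymous: 2 of 6.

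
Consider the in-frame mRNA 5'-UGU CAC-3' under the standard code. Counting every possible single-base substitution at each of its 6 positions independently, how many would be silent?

2

Codon 1 (UGU, Cys): 1 synonymous substitution.
Codon 2 (CAC, His): 1 synonymous substitution.
Total: 1 + 1 = 2.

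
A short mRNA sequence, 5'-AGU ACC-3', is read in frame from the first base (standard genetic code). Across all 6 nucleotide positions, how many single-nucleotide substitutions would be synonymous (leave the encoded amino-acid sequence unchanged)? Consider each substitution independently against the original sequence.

4

Codon 1 (AGU, Ser): 1 synonymous substitution.
Codon 2 (ACC, Thr): 3 synonymous substitutions.
Total: 1 + 3 = 4.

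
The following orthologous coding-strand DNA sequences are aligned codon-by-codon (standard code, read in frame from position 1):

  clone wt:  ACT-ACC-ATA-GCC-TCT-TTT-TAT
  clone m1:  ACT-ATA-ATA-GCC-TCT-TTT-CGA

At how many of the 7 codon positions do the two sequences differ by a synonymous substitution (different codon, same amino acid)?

Codon 1: ACT Thr / ACT Thr — identical.
Codon 2: ACC Thr / ATA Ile — nonsynonymous.
Codon 3: ATA Ile / ATA Ile — identical.
Codon 4: GCC Ala / GCC Ala — identical.
Codon 5: TCT Ser / TCT Ser — identical.
Codon 6: TTT Phe / TTT Phe — identical.
Codon 7: TAT Tyr / CGA Arg — nonsynonymous.
Synonymous differences: 0.

0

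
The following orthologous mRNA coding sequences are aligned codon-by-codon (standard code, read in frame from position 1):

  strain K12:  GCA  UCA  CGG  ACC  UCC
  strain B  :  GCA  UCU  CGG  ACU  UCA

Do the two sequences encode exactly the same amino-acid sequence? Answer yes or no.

yes

Codon 1: GCA Ala / GCA Ala — identical.
Codon 2: UCA Ser / UCU Ser — synonymous.
Codon 3: CGG Arg / CGG Arg — identical.
Codon 4: ACC Thr / ACU Thr — synonymous.
Codon 5: UCC Ser / UCA Ser — synonymous.
Nonsynonymous differences: 0 → same protein.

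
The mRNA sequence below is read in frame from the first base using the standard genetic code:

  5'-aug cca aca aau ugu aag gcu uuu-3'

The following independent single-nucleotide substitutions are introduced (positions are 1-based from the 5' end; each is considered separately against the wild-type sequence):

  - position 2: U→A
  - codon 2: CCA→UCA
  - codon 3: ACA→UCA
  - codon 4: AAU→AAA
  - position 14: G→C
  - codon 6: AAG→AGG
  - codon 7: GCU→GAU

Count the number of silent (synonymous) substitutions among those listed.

Codon 1: AUG (Met) → AAG (Lys) — missense.
Codon 2: CCA (Pro) → UCA (Ser) — missense.
Codon 3: ACA (Thr) → UCA (Ser) — missense.
Codon 4: AAU (Asn) → AAA (Lys) — missense.
Codon 5: UGU (Cys) → UCU (Ser) — missense.
Codon 6: AAG (Lys) → AGG (Arg) — missense.
Codon 7: GCU (Ala) → GAU (Asp) — missense.
Synonymous: 0 of 7.

0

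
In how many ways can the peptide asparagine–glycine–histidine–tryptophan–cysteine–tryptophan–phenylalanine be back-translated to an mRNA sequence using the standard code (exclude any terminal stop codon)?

64

Asn: 2 codons.
Gly: 4 codons.
His: 2 codons.
Trp: 1 codon.
Cys: 2 codons.
Trp: 1 codon.
Phe: 2 codons.
2 × 4 × 2 × 1 × 2 × 1 × 2 = 64.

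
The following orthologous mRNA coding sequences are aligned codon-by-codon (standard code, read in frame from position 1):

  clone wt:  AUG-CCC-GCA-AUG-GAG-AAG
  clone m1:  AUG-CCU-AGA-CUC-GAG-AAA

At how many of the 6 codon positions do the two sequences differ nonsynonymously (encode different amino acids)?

2

Codon 1: AUG Met / AUG Met — identical.
Codon 2: CCC Pro / CCU Pro — synonymous.
Codon 3: GCA Ala / AGA Arg — nonsynonymous.
Codon 4: AUG Met / CUC Leu — nonsynonymous.
Codon 5: GAG Glu / GAG Glu — identical.
Codon 6: AAG Lys / AAA Lys — synonymous.
Nonsynonymous differences: 2.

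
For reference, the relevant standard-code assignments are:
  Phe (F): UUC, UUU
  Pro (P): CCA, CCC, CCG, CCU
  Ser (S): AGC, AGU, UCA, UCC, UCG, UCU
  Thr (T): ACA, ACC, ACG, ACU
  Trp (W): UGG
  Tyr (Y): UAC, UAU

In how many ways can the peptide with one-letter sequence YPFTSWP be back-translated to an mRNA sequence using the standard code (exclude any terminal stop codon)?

1536

Tyr: 2 codons.
Pro: 4 codons.
Phe: 2 codons.
Thr: 4 codons.
Ser: 6 codons.
Trp: 1 codon.
Pro: 4 codons.
2 × 4 × 2 × 4 × 6 × 1 × 4 = 1536.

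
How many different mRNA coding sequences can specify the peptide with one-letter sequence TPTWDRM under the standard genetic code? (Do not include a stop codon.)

Thr: 4 codons.
Pro: 4 codons.
Thr: 4 codons.
Trp: 1 codon.
Asp: 2 codons.
Arg: 6 codons.
Met: 1 codon.
4 × 4 × 4 × 1 × 2 × 6 × 1 = 768.

768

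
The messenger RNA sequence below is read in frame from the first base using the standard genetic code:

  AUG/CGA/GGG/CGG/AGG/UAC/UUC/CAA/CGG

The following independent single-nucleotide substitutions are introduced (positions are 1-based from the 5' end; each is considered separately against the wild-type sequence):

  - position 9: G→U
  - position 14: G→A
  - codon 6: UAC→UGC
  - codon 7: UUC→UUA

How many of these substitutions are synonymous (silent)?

Codon 3: GGG (Gly) → GGU (Gly) — synonymous.
Codon 5: AGG (Arg) → AAG (Lys) — missense.
Codon 6: UAC (Tyr) → UGC (Cys) — missense.
Codon 7: UUC (Phe) → UUA (Leu) — missense.
Synonymous: 1 of 4.

1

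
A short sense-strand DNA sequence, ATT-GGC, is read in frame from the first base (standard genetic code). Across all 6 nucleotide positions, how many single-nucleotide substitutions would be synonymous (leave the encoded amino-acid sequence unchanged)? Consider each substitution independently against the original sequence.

5

Codon 1 (ATT, Ile): 2 synonymous substitutions.
Codon 2 (GGC, Gly): 3 synonymous substitutions.
Total: 2 + 3 = 5.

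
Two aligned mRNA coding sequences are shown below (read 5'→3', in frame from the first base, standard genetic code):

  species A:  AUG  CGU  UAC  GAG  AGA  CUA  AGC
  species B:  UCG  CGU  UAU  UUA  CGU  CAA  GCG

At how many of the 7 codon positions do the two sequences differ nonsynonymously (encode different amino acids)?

4

Codon 1: AUG Met / UCG Ser — nonsynonymous.
Codon 2: CGU Arg / CGU Arg — identical.
Codon 3: UAC Tyr / UAU Tyr — synonymous.
Codon 4: GAG Glu / UUA Leu — nonsynonymous.
Codon 5: AGA Arg / CGU Arg — synonymous.
Codon 6: CUA Leu / CAA Gln — nonsynonymous.
Codon 7: AGC Ser / GCG Ala — nonsynonymous.
Nonsynonymous differences: 4.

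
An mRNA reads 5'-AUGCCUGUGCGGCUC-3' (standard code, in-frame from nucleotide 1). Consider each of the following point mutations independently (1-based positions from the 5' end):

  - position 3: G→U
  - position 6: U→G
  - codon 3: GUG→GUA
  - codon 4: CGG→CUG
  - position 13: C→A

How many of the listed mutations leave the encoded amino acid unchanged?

2

Codon 1: AUG (Met) → AUU (Ile) — missense.
Codon 2: CCU (Pro) → CCG (Pro) — synonymous.
Codon 3: GUG (Val) → GUA (Val) — synonymous.
Codon 4: CGG (Arg) → CUG (Leu) — missense.
Codon 5: CUC (Leu) → AUC (Ile) — missense.
Synonymous: 2 of 5.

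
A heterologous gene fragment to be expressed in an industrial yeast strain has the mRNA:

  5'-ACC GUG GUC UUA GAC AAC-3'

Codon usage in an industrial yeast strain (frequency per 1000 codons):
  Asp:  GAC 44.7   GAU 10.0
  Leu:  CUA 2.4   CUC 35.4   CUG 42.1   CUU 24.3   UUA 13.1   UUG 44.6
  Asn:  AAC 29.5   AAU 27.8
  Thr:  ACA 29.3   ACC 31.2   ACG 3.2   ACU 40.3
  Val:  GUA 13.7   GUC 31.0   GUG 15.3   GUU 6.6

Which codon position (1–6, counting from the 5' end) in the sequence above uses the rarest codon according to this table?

4

Codon 1 ACC (Thr): 31.2 per 1000.
Codon 2 GUG (Val): 15.3 per 1000.
Codon 3 GUC (Val): 31.0 per 1000.
Codon 4 UUA (Leu): 13.1 per 1000.
Codon 5 GAC (Asp): 44.7 per 1000.
Codon 6 AAC (Asn): 29.5 per 1000.
Lowest frequency is 13.1 at codon 4.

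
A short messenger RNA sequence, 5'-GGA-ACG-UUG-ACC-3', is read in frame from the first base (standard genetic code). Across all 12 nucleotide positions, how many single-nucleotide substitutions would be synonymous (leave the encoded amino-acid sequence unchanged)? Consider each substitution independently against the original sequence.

Codon 1 (GGA, Gly): 3 synonymous substitutions.
Codon 2 (ACG, Thr): 3 synonymous substitutions.
Codon 3 (UUG, Leu): 2 synonymous substitutions.
Codon 4 (ACC, Thr): 3 synonymous substitutions.
Total: 3 + 3 + 2 + 3 = 11.

11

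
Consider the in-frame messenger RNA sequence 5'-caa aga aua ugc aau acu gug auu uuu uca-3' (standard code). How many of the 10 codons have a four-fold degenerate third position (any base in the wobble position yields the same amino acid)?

Codon 1 CAA (Gln): third position 2-fold.
Codon 2 AGA (Arg): third position 2-fold.
Codon 3 AUA (Ile): third position 3-fold.
Codon 4 UGC (Cys): third position 2-fold.
Codon 5 AAU (Asn): third position 2-fold.
Codon 6 ACU (Thr): third position 4-fold.
Codon 7 GUG (Val): third position 4-fold.
Codon 8 AUU (Ile): third position 3-fold.
Codon 9 UUU (Phe): third position 2-fold.
Codon 10 UCA (Ser): third position 4-fold.
Four-fold degenerate third positions: 3.

3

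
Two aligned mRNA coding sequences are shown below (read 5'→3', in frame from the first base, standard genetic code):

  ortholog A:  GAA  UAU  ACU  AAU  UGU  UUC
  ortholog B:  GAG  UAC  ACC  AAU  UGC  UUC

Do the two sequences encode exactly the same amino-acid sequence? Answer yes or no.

Codon 1: GAA Glu / GAG Glu — synonymous.
Codon 2: UAU Tyr / UAC Tyr — synonymous.
Codon 3: ACU Thr / ACC Thr — synonymous.
Codon 4: AAU Asn / AAU Asn — identical.
Codon 5: UGU Cys / UGC Cys — synonymous.
Codon 6: UUC Phe / UUC Phe — identical.
Nonsynonymous differences: 0 → same protein.

yes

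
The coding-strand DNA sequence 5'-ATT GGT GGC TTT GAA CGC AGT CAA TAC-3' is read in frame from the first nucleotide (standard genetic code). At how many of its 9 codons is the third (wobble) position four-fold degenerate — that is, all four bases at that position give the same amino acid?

3

Codon 1 ATT (Ile): third position 3-fold.
Codon 2 GGT (Gly): third position 4-fold.
Codon 3 GGC (Gly): third position 4-fold.
Codon 4 TTT (Phe): third position 2-fold.
Codon 5 GAA (Glu): third position 2-fold.
Codon 6 CGC (Arg): third position 4-fold.
Codon 7 AGT (Ser): third position 2-fold.
Codon 8 CAA (Gln): third position 2-fold.
Codon 9 TAC (Tyr): third position 2-fold.
Four-fold degenerate third positions: 3.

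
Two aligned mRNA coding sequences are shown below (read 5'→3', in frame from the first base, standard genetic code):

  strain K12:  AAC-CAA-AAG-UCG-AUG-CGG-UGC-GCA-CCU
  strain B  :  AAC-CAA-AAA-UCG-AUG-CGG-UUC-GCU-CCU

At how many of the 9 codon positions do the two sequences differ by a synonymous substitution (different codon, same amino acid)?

2

Codon 1: AAC Asn / AAC Asn — identical.
Codon 2: CAA Gln / CAA Gln — identical.
Codon 3: AAG Lys / AAA Lys — synonymous.
Codon 4: UCG Ser / UCG Ser — identical.
Codon 5: AUG Met / AUG Met — identical.
Codon 6: CGG Arg / CGG Arg — identical.
Codon 7: UGC Cys / UUC Phe — nonsynonymous.
Codon 8: GCA Ala / GCU Ala — synonymous.
Codon 9: CCU Pro / CCU Pro — identical.
Synonymous differences: 2.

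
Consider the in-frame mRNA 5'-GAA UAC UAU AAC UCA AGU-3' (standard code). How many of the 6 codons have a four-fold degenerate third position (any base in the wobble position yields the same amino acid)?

1

Codon 1 GAA (Glu): third position 2-fold.
Codon 2 UAC (Tyr): third position 2-fold.
Codon 3 UAU (Tyr): third position 2-fold.
Codon 4 AAC (Asn): third position 2-fold.
Codon 5 UCA (Ser): third position 4-fold.
Codon 6 AGU (Ser): third position 2-fold.
Four-fold degenerate third positions: 1.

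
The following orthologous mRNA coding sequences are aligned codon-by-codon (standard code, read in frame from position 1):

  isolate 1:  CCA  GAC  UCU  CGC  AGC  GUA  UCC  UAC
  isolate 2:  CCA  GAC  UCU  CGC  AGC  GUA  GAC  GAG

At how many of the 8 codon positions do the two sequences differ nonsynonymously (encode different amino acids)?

Codon 1: CCA Pro / CCA Pro — identical.
Codon 2: GAC Asp / GAC Asp — identical.
Codon 3: UCU Ser / UCU Ser — identical.
Codon 4: CGC Arg / CGC Arg — identical.
Codon 5: AGC Ser / AGC Ser — identical.
Codon 6: GUA Val / GUA Val — identical.
Codon 7: UCC Ser / GAC Asp — nonsynonymous.
Codon 8: UAC Tyr / GAG Glu — nonsynonymous.
Nonsynonymous differences: 2.

2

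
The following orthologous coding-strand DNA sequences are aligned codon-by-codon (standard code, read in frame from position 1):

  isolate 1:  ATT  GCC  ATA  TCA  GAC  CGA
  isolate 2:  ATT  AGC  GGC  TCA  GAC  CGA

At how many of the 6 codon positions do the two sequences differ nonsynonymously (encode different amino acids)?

Codon 1: ATT Ile / ATT Ile — identical.
Codon 2: GCC Ala / AGC Ser — nonsynonymous.
Codon 3: ATA Ile / GGC Gly — nonsynonymous.
Codon 4: TCA Ser / TCA Ser — identical.
Codon 5: GAC Asp / GAC Asp — identical.
Codon 6: CGA Arg / CGA Arg — identical.
Nonsynonymous differences: 2.

2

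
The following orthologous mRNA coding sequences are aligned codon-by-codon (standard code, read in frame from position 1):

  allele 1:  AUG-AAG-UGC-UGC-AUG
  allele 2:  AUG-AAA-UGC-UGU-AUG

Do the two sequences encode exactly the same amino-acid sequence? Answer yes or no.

Codon 1: AUG Met / AUG Met — identical.
Codon 2: AAG Lys / AAA Lys — synonymous.
Codon 3: UGC Cys / UGC Cys — identical.
Codon 4: UGC Cys / UGU Cys — synonymous.
Codon 5: AUG Met / AUG Met — identical.
Nonsynonymous differences: 0 → same protein.

yes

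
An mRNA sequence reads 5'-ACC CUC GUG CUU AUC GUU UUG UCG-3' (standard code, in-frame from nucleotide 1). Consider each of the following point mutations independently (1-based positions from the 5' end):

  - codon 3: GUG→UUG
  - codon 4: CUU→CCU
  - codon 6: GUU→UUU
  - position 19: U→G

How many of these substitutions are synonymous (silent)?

Codon 3: GUG (Val) → UUG (Leu) — missense.
Codon 4: CUU (Leu) → CCU (Pro) — missense.
Codon 6: GUU (Val) → UUU (Phe) — missense.
Codon 7: UUG (Leu) → GUG (Val) — missense.
Synonymous: 0 of 4.

0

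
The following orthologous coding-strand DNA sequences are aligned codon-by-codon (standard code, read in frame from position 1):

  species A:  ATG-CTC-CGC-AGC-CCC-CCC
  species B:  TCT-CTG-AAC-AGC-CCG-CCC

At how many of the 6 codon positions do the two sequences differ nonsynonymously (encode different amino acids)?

Codon 1: ATG Met / TCT Ser — nonsynonymous.
Codon 2: CTC Leu / CTG Leu — synonymous.
Codon 3: CGC Arg / AAC Asn — nonsynonymous.
Codon 4: AGC Ser / AGC Ser — identical.
Codon 5: CCC Pro / CCG Pro — synonymous.
Codon 6: CCC Pro / CCC Pro — identical.
Nonsynonymous differences: 2.

2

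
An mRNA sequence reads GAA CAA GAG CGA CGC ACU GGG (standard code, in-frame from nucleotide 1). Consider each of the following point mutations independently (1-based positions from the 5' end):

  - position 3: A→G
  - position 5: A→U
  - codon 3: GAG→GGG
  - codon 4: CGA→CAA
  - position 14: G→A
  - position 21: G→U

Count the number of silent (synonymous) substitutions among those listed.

Codon 1: GAA (Glu) → GAG (Glu) — synonymous.
Codon 2: CAA (Gln) → CUA (Leu) — missense.
Codon 3: GAG (Glu) → GGG (Gly) — missense.
Codon 4: CGA (Arg) → CAA (Gln) — missense.
Codon 5: CGC (Arg) → CAC (His) — missense.
Codon 7: GGG (Gly) → GGU (Gly) — synonymous.
Synonymous: 2 of 6.

2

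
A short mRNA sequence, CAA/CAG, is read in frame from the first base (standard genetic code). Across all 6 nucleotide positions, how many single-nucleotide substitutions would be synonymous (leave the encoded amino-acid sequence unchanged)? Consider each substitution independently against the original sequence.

Codon 1 (CAA, Gln): 1 synonymous substitution.
Codon 2 (CAG, Gln): 1 synonymous substitution.
Total: 1 + 1 = 2.

2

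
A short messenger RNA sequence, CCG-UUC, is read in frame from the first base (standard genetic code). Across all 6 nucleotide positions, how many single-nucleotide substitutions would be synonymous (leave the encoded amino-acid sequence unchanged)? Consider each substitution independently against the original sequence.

Codon 1 (CCG, Pro): 3 synonymous substitutions.
Codon 2 (UUC, Phe): 1 synonymous substitution.
Total: 3 + 1 = 4.

4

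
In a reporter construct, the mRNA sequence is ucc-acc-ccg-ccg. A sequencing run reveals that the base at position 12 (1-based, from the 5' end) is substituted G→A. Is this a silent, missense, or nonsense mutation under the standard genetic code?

silent

Position 12 falls in codon 4: CCG → Pro.
After the substitution the codon is CCA → Pro.
Both encode Pro, so the change is synonymous.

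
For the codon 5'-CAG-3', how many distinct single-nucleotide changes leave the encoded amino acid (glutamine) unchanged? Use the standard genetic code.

1

Position 1: none → 0 synonymous.
Position 2: none → 0 synonymous.
Position 3: CAA → 1 synonymous.
Total: 0 + 0 + 1 = 1.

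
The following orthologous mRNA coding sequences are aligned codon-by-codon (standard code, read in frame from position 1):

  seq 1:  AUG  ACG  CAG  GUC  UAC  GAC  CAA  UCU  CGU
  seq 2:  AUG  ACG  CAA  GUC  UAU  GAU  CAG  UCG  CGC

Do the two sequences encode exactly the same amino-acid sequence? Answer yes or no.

yes

Codon 1: AUG Met / AUG Met — identical.
Codon 2: ACG Thr / ACG Thr — identical.
Codon 3: CAG Gln / CAA Gln — synonymous.
Codon 4: GUC Val / GUC Val — identical.
Codon 5: UAC Tyr / UAU Tyr — synonymous.
Codon 6: GAC Asp / GAU Asp — synonymous.
Codon 7: CAA Gln / CAG Gln — synonymous.
Codon 8: UCU Ser / UCG Ser — synonymous.
Codon 9: CGU Arg / CGC Arg — synonymous.
Nonsynonymous differences: 0 → same protein.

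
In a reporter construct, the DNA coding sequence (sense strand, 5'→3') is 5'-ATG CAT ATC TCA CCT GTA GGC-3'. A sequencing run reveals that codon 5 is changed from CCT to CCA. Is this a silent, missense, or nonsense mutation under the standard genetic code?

silent

Position 15 falls in codon 5: CCT → Pro.
After the substitution the codon is CCA → Pro.
Both encode Pro, so the change is synonymous.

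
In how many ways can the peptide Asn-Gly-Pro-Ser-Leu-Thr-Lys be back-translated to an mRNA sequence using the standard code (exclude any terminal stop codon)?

9216

Asn: 2 codons.
Gly: 4 codons.
Pro: 4 codons.
Ser: 6 codons.
Leu: 6 codons.
Thr: 4 codons.
Lys: 2 codons.
2 × 4 × 4 × 6 × 6 × 4 × 2 = 9216.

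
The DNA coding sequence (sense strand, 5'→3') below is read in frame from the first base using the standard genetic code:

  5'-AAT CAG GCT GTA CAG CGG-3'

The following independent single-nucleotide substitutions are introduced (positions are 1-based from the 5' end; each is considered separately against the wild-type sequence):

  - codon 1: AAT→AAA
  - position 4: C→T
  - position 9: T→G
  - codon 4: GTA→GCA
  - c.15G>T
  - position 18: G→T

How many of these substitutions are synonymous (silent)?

Codon 1: AAT (Asn) → AAA (Lys) — missense.
Codon 2: CAG (Gln) → TAG (Stop) — nonsense.
Codon 3: GCT (Ala) → GCG (Ala) — synonymous.
Codon 4: GTA (Val) → GCA (Ala) — missense.
Codon 5: CAG (Gln) → CAT (His) — missense.
Codon 6: CGG (Arg) → CGT (Arg) — synonymous.
Synonymous: 2 of 6.

2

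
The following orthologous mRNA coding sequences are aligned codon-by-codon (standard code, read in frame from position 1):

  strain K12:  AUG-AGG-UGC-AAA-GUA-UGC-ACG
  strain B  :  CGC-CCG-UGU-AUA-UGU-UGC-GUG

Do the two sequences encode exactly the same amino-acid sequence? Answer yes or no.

no

Codon 1: AUG Met / CGC Arg — nonsynonymous.
Codon 2: AGG Arg / CCG Pro — nonsynonymous.
Codon 3: UGC Cys / UGU Cys — synonymous.
Codon 4: AAA Lys / AUA Ile — nonsynonymous.
Codon 5: GUA Val / UGU Cys — nonsynonymous.
Codon 6: UGC Cys / UGC Cys — identical.
Codon 7: ACG Thr / GUG Val — nonsynonymous.
Nonsynonymous differences: 5 → different protein.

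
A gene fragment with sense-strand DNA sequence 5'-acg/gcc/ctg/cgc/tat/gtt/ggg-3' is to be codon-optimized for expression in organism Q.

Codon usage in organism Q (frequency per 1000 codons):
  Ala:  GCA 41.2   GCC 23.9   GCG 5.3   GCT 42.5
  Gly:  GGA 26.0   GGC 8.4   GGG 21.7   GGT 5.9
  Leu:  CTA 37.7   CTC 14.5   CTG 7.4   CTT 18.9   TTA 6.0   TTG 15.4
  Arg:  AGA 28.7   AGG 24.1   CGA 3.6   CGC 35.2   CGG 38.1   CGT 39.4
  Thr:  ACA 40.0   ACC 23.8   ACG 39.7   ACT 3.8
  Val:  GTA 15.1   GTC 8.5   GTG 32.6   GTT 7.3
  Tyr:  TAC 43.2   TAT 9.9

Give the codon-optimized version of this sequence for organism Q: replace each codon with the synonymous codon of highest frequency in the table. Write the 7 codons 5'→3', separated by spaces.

ACA GCT CTA CGT TAC GTG GGA

Codon 1 (Thr): best is ACA at 40.0.
Codon 2 (Ala): best is GCT at 42.5.
Codon 3 (Leu): best is CTA at 37.7.
Codon 4 (Arg): best is CGT at 39.4.
Codon 5 (Tyr): best is TAC at 43.2.
Codon 6 (Val): best is GTG at 32.6.
Codon 7 (Gly): best is GGA at 26.0.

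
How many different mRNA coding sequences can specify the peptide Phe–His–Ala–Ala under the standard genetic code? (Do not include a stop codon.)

64

Phe: 2 codons.
His: 2 codons.
Ala: 4 codons.
Ala: 4 codons.
2 × 2 × 4 × 4 = 64.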